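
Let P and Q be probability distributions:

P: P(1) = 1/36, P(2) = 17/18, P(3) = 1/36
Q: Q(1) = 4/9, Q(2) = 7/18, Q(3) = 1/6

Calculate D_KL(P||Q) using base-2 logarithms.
1.0261 bits

D_KL(P||Q) = Σ P(x) log₂(P(x)/Q(x))

Computing term by term:
  P(1)·log₂(P(1)/Q(1)) = (1/36)·log₂((1/36)/(4/9)) = -0.11111
  P(2)·log₂(P(2)/Q(2)) = (17/18)·log₂((17/18)/(7/18)) = 1.20899
  P(3)·log₂(P(3)/Q(3)) = (1/36)·log₂((1/36)/(1/6)) = -0.07180

D_KL(P||Q) = -0.11111 + 1.20899 - 0.07180 = 1.02608 ≈ 1.0261 bits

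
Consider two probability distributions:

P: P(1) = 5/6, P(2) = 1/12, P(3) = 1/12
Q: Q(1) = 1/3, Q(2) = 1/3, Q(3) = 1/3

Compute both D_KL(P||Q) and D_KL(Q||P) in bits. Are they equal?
D_KL(P||Q) = 0.7683 bits, D_KL(Q||P) = 0.8927 bits. No, they are not equal.

D_KL(P||Q) = Σ P(x) log₂(P(x)/Q(x))

Computing term by term:
  P(1)·log₂(P(1)/Q(1)) = (5/6)·log₂((5/6)/(1/3)) = 1.10161
  P(2)·log₂(P(2)/Q(2)) = (1/12)·log₂((1/12)/(1/3)) = -0.16667
  P(3)·log₂(P(3)/Q(3)) = (1/12)·log₂((1/12)/(1/3)) = -0.16667

D_KL(P||Q) = 1.10161 - 0.16667 - 0.16667 = 0.76827 ≈ 0.7683 bits

D_KL(Q||P) = Σ Q(x) log₂(Q(x)/P(x))

Computing term by term:
  Q(1)·log₂(Q(1)/P(1)) = (1/3)·log₂((1/3)/(5/6)) = -0.44064
  Q(2)·log₂(Q(2)/P(2)) = (1/3)·log₂((1/3)/(1/12)) = 0.66667
  Q(3)·log₂(Q(3)/P(3)) = (1/3)·log₂((1/3)/(1/12)) = 0.66667

D_KL(Q||P) = -0.44064 + 0.66667 + 0.66667 = 0.89270 ≈ 0.8927 bits

These are NOT equal (difference: 0.1244 bits). KL divergence is asymmetric: D_KL(P||Q) ≠ D_KL(Q||P) in general.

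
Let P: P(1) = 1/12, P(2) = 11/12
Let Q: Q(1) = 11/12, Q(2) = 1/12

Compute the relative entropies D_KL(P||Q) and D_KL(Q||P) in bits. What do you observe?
D_KL(P||Q) = 2.8829 bits, D_KL(Q||P) = 2.8829 bits. The two directions give the same value here, because Q is a self-inverse relabeling of P; in general KL divergence is asymmetric.

D_KL(P||Q) = Σ P(x) log₂(P(x)/Q(x))

Computing term by term:
  P(1)·log₂(P(1)/Q(1)) = (1/12)·log₂((1/12)/(11/12)) = -0.28829
  P(2)·log₂(P(2)/Q(2)) = (11/12)·log₂((11/12)/(1/12)) = 3.17115

D_KL(P||Q) = -0.28829 + 3.17115 = 2.88286 ≈ 2.8829 bits

D_KL(Q||P) = Σ Q(x) log₂(Q(x)/P(x))

Computing term by term:
  Q(1)·log₂(Q(1)/P(1)) = (11/12)·log₂((11/12)/(1/12)) = 3.17115
  Q(2)·log₂(Q(2)/P(2)) = (1/12)·log₂((1/12)/(11/12)) = -0.28829

D_KL(Q||P) = 3.17115 - 0.28829 = 2.88286 ≈ 2.8829 bits

These ARE equal here. Q is P with outcomes relabeled (Q(1) = P(2), Q(2) = P(1)) by a relabeling that is its own inverse, so the two sums contain exactly the same terms in a different order. This is a special case — KL divergence is not symmetric in general: D_KL(P||Q) ≠ D_KL(Q||P) for most P, Q.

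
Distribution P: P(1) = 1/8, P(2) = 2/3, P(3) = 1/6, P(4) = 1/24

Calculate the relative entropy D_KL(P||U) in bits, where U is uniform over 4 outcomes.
0.6132 bits

U(i) = 1/4 for all i

D_KL(P||U) = Σ P(x) log₂(P(x) / (1/4))
           = Σ P(x) log₂(P(x)) + log₂(4)
           = log₂(4) - H(P)

H(P) = -Σ P(x) log₂(P(x)):
  -P(1)·log₂(P(1)) = -(1/8)·log₂(1/8) = 0.37500
  -P(2)·log₂(P(2)) = -(2/3)·log₂(2/3) = 0.38998
  -P(3)·log₂(P(3)) = -(1/6)·log₂(1/6) = 0.43083
  -P(4)·log₂(P(4)) = -(1/24)·log₂(1/24) = 0.19104
H(P) = 0.37500 + 0.38998 + 0.43083 + 0.19104 = 1.38685 bits

log₂(4) = 2.00000 bits

D_KL(P||U) = 2.00000 - 1.38685 = 0.61315 ≈ 0.6132 bits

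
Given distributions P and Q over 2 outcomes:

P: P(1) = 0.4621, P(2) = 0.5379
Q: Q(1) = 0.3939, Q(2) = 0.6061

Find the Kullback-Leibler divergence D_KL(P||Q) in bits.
0.0138 bits

D_KL(P||Q) = Σ P(x) log₂(P(x)/Q(x))

Computing term by term:
  P(1)·log₂(P(1)/Q(1)) = 0.4621·log₂(0.4621/0.3939) = 0.10646
  P(2)·log₂(P(2)/Q(2)) = 0.5379·log₂(0.5379/0.6061) = -0.09264

D_KL(P||Q) = 0.10646 - 0.09264 = 0.01382 ≈ 0.0138 bits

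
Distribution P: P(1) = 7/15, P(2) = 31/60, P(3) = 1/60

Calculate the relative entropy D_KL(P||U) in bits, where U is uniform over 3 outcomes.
0.4812 bits

U(i) = 1/3 for all i

D_KL(P||U) = Σ P(x) log₂(P(x) / (1/3))
           = Σ P(x) log₂(P(x)) + log₂(3)
           = log₂(3) - H(P)

H(P) = -Σ P(x) log₂(P(x)):
  -P(1)·log₂(P(1)) = -(7/15)·log₂(7/15) = 0.51312
  -P(2)·log₂(P(2)) = -(31/60)·log₂(31/60) = 0.49223
  -P(3)·log₂(P(3)) = -(1/60)·log₂(1/60) = 0.09845
H(P) = 0.51312 + 0.49223 + 0.09845 = 1.10380 bits

log₂(3) = 1.58496 bits

D_KL(P||U) = 1.58496 - 1.10380 = 0.48116 ≈ 0.4812 bits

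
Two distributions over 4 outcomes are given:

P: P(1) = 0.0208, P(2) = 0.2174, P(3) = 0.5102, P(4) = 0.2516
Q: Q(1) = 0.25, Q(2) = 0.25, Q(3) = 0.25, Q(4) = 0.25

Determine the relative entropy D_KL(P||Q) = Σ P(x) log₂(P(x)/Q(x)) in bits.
0.4089 bits

D_KL(P||Q) = Σ P(x) log₂(P(x)/Q(x))

Computing term by term:
  P(1)·log₂(P(1)/Q(1)) = 0.0208·log₂(0.0208/0.25) = -0.07462
  P(2)·log₂(P(2)/Q(2)) = 0.2174·log₂(0.2174/0.25) = -0.04382
  P(3)·log₂(P(3)/Q(3)) = 0.5102·log₂(0.5102/0.25) = 0.52506
  P(4)·log₂(P(4)/Q(4)) = 0.2516·log₂(0.2516/0.25) = 0.00232

D_KL(P||Q) = -0.07462 - 0.04382 + 0.52506 + 0.00232 = 0.40894 ≈ 0.4089 bits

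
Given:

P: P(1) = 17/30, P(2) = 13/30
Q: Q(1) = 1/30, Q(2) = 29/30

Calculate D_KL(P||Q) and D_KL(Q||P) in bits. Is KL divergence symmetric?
D_KL(P||Q) = 1.8146 bits, D_KL(Q||P) = 0.9827 bits. No, KL divergence is not symmetric.

D_KL(P||Q) = Σ P(x) log₂(P(x)/Q(x))

Computing term by term:
  P(1)·log₂(P(1)/Q(1)) = (17/30)·log₂((17/30)/(1/30)) = 2.31623
  P(2)·log₂(P(2)/Q(2)) = (13/30)·log₂((13/30)/(29/30)) = -0.50160

D_KL(P||Q) = 2.31623 - 0.50160 = 1.81463 ≈ 1.8146 bits

D_KL(Q||P) = Σ Q(x) log₂(Q(x)/P(x))

Computing term by term:
  Q(1)·log₂(Q(1)/P(1)) = (1/30)·log₂((1/30)/(17/30)) = -0.13625
  Q(2)·log₂(Q(2)/P(2)) = (29/30)·log₂((29/30)/(13/30)) = 1.11896

D_KL(Q||P) = -0.13625 + 1.11896 = 0.98271 ≈ 0.9827 bits

These are NOT equal (difference: 0.8319 bits). KL divergence is asymmetric: D_KL(P||Q) ≠ D_KL(Q||P) in general.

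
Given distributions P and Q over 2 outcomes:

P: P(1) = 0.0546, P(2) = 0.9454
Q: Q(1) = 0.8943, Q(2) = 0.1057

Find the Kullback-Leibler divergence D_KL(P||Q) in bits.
2.7681 bits

D_KL(P||Q) = Σ P(x) log₂(P(x)/Q(x))

Computing term by term:
  P(1)·log₂(P(1)/Q(1)) = 0.0546·log₂(0.0546/0.8943) = -0.22024
  P(2)·log₂(P(2)/Q(2)) = 0.9454·log₂(0.9454/0.1057) = 2.98836

D_KL(P||Q) = -0.22024 + 2.98836 = 2.76812 ≈ 2.7681 bits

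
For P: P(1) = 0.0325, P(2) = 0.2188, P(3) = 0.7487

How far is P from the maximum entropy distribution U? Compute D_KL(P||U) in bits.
0.6320 bits

U(i) = 1/3 for all i

D_KL(P||U) = Σ P(x) log₂(P(x) / (1/3))
           = Σ P(x) log₂(P(x)) + log₂(3)
           = log₂(3) - H(P)

H(P) = -Σ P(x) log₂(P(x)):
  -P(1)·log₂(P(1)) = -(0.0325)·log₂(0.0325) = 0.16066
  -P(2)·log₂(P(2)) = -(0.2188)·log₂(0.2188) = 0.47968
  -P(3)·log₂(P(3)) = -(0.7487)·log₂(0.7487) = 0.31261
H(P) = 0.16066 + 0.47968 + 0.31261 = 0.95295 bits

log₂(3) = 1.58496 bits

D_KL(P||U) = 1.58496 - 0.95295 = 0.63201 ≈ 0.6320 bits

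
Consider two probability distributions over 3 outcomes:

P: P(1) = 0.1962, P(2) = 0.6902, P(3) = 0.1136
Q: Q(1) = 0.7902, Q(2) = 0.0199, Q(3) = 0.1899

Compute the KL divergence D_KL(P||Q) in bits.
3.0526 bits

D_KL(P||Q) = Σ P(x) log₂(P(x)/Q(x))

Computing term by term:
  P(1)·log₂(P(1)/Q(1)) = 0.1962·log₂(0.1962/0.7902) = -0.39434
  P(2)·log₂(P(2)/Q(2)) = 0.6902·log₂(0.6902/0.0199) = 3.53118
  P(3)·log₂(P(3)/Q(3)) = 0.1136·log₂(0.1136/0.1899) = -0.08421

D_KL(P||Q) = -0.39434 + 3.53118 - 0.08421 = 3.05263 ≈ 3.0526 bits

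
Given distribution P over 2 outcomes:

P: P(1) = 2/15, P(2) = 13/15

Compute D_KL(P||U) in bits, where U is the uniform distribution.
0.4335 bits

U(i) = 1/2 for all i

D_KL(P||U) = Σ P(x) log₂(P(x) / (1/2))
           = Σ P(x) log₂(P(x)) + log₂(2)
           = log₂(2) - H(P)

H(P) = -Σ P(x) log₂(P(x)):
  -P(1)·log₂(P(1)) = -(2/15)·log₂(2/15) = 0.38759
  -P(2)·log₂(P(2)) = -(13/15)·log₂(13/15) = 0.17892
H(P) = 0.38759 + 0.17892 = 0.56651 bits

log₂(2) = 1.00000 bits

D_KL(P||U) = 1.00000 - 0.56651 = 0.43349 ≈ 0.4335 bits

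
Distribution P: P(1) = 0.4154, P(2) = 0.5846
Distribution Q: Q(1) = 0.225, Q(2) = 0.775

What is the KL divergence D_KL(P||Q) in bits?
0.1297 bits

D_KL(P||Q) = Σ P(x) log₂(P(x)/Q(x))

Computing term by term:
  P(1)·log₂(P(1)/Q(1)) = 0.4154·log₂(0.4154/0.225) = 0.36745
  P(2)·log₂(P(2)/Q(2)) = 0.5846·log₂(0.5846/0.775) = -0.23778

D_KL(P||Q) = 0.36745 - 0.23778 = 0.12967 ≈ 0.1297 bits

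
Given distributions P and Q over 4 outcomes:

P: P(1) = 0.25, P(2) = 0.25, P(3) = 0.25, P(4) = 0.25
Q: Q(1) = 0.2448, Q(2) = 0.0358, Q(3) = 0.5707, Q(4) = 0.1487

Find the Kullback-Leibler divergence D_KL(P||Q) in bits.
0.5982 bits

D_KL(P||Q) = Σ P(x) log₂(P(x)/Q(x))

Computing term by term:
  P(1)·log₂(P(1)/Q(1)) = 0.25·log₂(0.25/0.2448) = 0.00758
  P(2)·log₂(P(2)/Q(2)) = 0.25·log₂(0.25/0.0358) = 0.70097
  P(3)·log₂(P(3)/Q(3)) = 0.25·log₂(0.25/0.5707) = -0.29770
  P(4)·log₂(P(4)/Q(4)) = 0.25·log₂(0.25/0.1487) = 0.18738

D_KL(P||Q) = 0.00758 + 0.70097 - 0.29770 + 0.18738 = 0.59823 ≈ 0.5982 bits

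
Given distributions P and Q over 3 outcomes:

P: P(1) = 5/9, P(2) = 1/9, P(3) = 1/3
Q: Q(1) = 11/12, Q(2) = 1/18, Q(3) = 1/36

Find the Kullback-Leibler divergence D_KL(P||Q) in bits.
0.9047 bits

D_KL(P||Q) = Σ P(x) log₂(P(x)/Q(x))

Computing term by term:
  P(1)·log₂(P(1)/Q(1)) = (5/9)·log₂((5/9)/(11/12)) = -0.40137
  P(2)·log₂(P(2)/Q(2)) = (1/9)·log₂((1/9)/(1/18)) = 0.11111
  P(3)·log₂(P(3)/Q(3)) = (1/3)·log₂((1/3)/(1/36)) = 1.19499

D_KL(P||Q) = -0.40137 + 0.11111 + 1.19499 = 0.90473 ≈ 0.9047 bits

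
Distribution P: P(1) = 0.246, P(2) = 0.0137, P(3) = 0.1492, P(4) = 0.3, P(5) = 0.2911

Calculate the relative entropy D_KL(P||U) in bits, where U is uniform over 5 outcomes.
0.2905 bits

U(i) = 1/5 for all i

D_KL(P||U) = Σ P(x) log₂(P(x) / (1/5))
           = Σ P(x) log₂(P(x)) + log₂(5)
           = log₂(5) - H(P)

H(P) = -Σ P(x) log₂(P(x)):
  -P(1)·log₂(P(1)) = -(0.246)·log₂(0.246) = 0.49772
  -P(2)·log₂(P(2)) = -(0.0137)·log₂(0.0137) = 0.08480
  -P(3)·log₂(P(3)) = -(0.1492)·log₂(0.1492) = 0.40951
  -P(4)·log₂(P(4)) = -(0.3)·log₂(0.3) = 0.52109
  -P(5)·log₂(P(5)) = -(0.2911)·log₂(0.2911) = 0.51828
H(P) = 0.49772 + 0.08480 + 0.40951 + 0.52109 + 0.51828 = 2.03140 bits

log₂(5) = 2.32193 bits

D_KL(P||U) = 2.32193 - 2.03140 = 0.29053 ≈ 0.2905 bits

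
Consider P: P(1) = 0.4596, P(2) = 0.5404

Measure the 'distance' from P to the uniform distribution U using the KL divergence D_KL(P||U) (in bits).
0.0047 bits

U(i) = 1/2 for all i

D_KL(P||U) = Σ P(x) log₂(P(x) / (1/2))
           = Σ P(x) log₂(P(x)) + log₂(2)
           = log₂(2) - H(P)

H(P) = -Σ P(x) log₂(P(x)):
  -P(1)·log₂(P(1)) = -(0.4596)·log₂(0.4596) = 0.51546
  -P(2)·log₂(P(2)) = -(0.5404)·log₂(0.5404) = 0.47982
H(P) = 0.51546 + 0.47982 = 0.99528 bits

log₂(2) = 1.00000 bits

D_KL(P||U) = 1.00000 - 0.99528 = 0.00472 ≈ 0.0047 bits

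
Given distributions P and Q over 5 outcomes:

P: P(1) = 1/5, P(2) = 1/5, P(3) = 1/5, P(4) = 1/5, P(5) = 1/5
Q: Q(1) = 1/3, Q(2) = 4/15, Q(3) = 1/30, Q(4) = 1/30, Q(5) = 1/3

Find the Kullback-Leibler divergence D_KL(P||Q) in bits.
0.6562 bits

D_KL(P||Q) = Σ P(x) log₂(P(x)/Q(x))

Computing term by term:
  P(1)·log₂(P(1)/Q(1)) = (1/5)·log₂((1/5)/(1/3)) = -0.14739
  P(2)·log₂(P(2)/Q(2)) = (1/5)·log₂((1/5)/(4/15)) = -0.08301
  P(3)·log₂(P(3)/Q(3)) = (1/5)·log₂((1/5)/(1/30)) = 0.51699
  P(4)·log₂(P(4)/Q(4)) = (1/5)·log₂((1/5)/(1/30)) = 0.51699
  P(5)·log₂(P(5)/Q(5)) = (1/5)·log₂((1/5)/(1/3)) = -0.14739

D_KL(P||Q) = -0.14739 - 0.08301 + 0.51699 + 0.51699 - 0.14739 = 0.65619 ≈ 0.6562 bits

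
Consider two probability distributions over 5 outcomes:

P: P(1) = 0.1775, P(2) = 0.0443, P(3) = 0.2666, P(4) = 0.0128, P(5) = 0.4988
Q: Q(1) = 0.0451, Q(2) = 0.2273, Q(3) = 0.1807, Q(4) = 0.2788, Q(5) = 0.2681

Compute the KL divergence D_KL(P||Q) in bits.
0.7858 bits

D_KL(P||Q) = Σ P(x) log₂(P(x)/Q(x))

Computing term by term:
  P(1)·log₂(P(1)/Q(1)) = 0.1775·log₂(0.1775/0.0451) = 0.35085
  P(2)·log₂(P(2)/Q(2)) = 0.0443·log₂(0.0443/0.2273) = -0.10451
  P(3)·log₂(P(3)/Q(3)) = 0.2666·log₂(0.2666/0.1807) = 0.14958
  P(4)·log₂(P(4)/Q(4)) = 0.0128·log₂(0.0128/0.2788) = -0.05690
  P(5)·log₂(P(5)/Q(5)) = 0.4988·log₂(0.4988/0.2681) = 0.44677

D_KL(P||Q) = 0.35085 - 0.10451 + 0.14958 - 0.05690 + 0.44677 = 0.78579 ≈ 0.7858 bits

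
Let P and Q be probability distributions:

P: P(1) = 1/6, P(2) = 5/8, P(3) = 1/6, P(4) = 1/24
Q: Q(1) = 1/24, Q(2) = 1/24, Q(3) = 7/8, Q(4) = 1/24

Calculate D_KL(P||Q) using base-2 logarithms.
2.3764 bits

D_KL(P||Q) = Σ P(x) log₂(P(x)/Q(x))

Computing term by term:
  P(1)·log₂(P(1)/Q(1)) = (1/6)·log₂((1/6)/(1/24)) = 0.33333
  P(2)·log₂(P(2)/Q(2)) = (5/8)·log₂((5/8)/(1/24)) = 2.44181
  P(3)·log₂(P(3)/Q(3)) = (1/6)·log₂((1/6)/(7/8)) = -0.39872
  P(4)·log₂(P(4)/Q(4)) = (1/24)·log₂((1/24)/(1/24)) = 0.00000

D_KL(P||Q) = 0.33333 + 2.44181 - 0.39872 + 0.00000 = 2.37642 ≈ 2.3764 bits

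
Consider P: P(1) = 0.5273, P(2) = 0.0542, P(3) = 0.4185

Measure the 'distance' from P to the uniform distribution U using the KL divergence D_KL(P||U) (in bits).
0.3442 bits

U(i) = 1/3 for all i

D_KL(P||U) = Σ P(x) log₂(P(x) / (1/3))
           = Σ P(x) log₂(P(x)) + log₂(3)
           = log₂(3) - H(P)

H(P) = -Σ P(x) log₂(P(x)):
  -P(1)·log₂(P(1)) = -(0.5273)·log₂(0.5273) = 0.48686
  -P(2)·log₂(P(2)) = -(0.0542)·log₂(0.0542) = 0.22794
  -P(3)·log₂(P(3)) = -(0.4185)·log₂(0.4185) = 0.52593
H(P) = 0.48686 + 0.22794 + 0.52593 = 1.24073 bits

log₂(3) = 1.58496 bits

D_KL(P||U) = 1.58496 - 1.24073 = 0.34423 ≈ 0.3442 bits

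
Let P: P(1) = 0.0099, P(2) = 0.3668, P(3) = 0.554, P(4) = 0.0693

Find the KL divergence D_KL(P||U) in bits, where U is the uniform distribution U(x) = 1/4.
0.6644 bits

U(i) = 1/4 for all i

D_KL(P||U) = Σ P(x) log₂(P(x) / (1/4))
           = Σ P(x) log₂(P(x)) + log₂(4)
           = log₂(4) - H(P)

H(P) = -Σ P(x) log₂(P(x)):
  -P(1)·log₂(P(1)) = -(0.0099)·log₂(0.0099) = 0.06592
  -P(2)·log₂(P(2)) = -(0.3668)·log₂(0.3668) = 0.53074
  -P(3)·log₂(P(3)) = -(0.554)·log₂(0.554) = 0.47203
  -P(4)·log₂(P(4)) = -(0.0693)·log₂(0.0693) = 0.26687
H(P) = 0.06592 + 0.53074 + 0.47203 + 0.26687 = 1.33556 bits

log₂(4) = 2.00000 bits

D_KL(P||U) = 2.00000 - 1.33556 = 0.66444 ≈ 0.6644 bits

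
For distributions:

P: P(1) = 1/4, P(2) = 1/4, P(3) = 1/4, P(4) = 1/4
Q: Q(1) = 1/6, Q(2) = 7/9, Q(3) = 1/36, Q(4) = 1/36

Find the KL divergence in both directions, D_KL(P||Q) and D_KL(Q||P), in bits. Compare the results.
D_KL(P||Q) = 1.3218 bits, D_KL(Q||P) = 1.0000 bits. D_KL(P||Q) is larger than D_KL(Q||P) by 0.3218 bits; the two directions differ.

D_KL(P||Q) = Σ P(x) log₂(P(x)/Q(x))

Computing term by term:
  P(1)·log₂(P(1)/Q(1)) = (1/4)·log₂((1/4)/(1/6)) = 0.14624
  P(2)·log₂(P(2)/Q(2)) = (1/4)·log₂((1/4)/(7/9)) = -0.40936
  P(3)·log₂(P(3)/Q(3)) = (1/4)·log₂((1/4)/(1/36)) = 0.79248
  P(4)·log₂(P(4)/Q(4)) = (1/4)·log₂((1/4)/(1/36)) = 0.79248

D_KL(P||Q) = 0.14624 - 0.40936 + 0.79248 + 0.79248 = 1.32184 ≈ 1.3218 bits

D_KL(Q||P) = Σ Q(x) log₂(Q(x)/P(x))

Computing term by term:
  Q(1)·log₂(Q(1)/P(1)) = (1/6)·log₂((1/6)/(1/4)) = -0.09749
  Q(2)·log₂(Q(2)/P(2)) = (7/9)·log₂((7/9)/(1/4)) = 1.27356
  Q(3)·log₂(Q(3)/P(3)) = (1/36)·log₂((1/36)/(1/4)) = -0.08805
  Q(4)·log₂(Q(4)/P(4)) = (1/36)·log₂((1/36)/(1/4)) = -0.08805

D_KL(Q||P) = -0.09749 + 1.27356 - 0.08805 - 0.08805 = 0.99997 ≈ 1.0000 bits

These are NOT equal (difference: 0.3218 bits). KL divergence is asymmetric: D_KL(P||Q) ≠ D_KL(Q||P) in general.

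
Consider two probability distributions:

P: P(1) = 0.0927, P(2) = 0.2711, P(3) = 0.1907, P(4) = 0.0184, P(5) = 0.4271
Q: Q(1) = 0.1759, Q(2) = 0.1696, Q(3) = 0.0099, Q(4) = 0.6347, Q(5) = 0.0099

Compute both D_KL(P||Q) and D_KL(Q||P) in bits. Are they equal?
D_KL(P||Q) = 3.1372 bits, D_KL(Q||P) = 3.1940 bits. No, they are not equal.

D_KL(P||Q) = Σ P(x) log₂(P(x)/Q(x))

Computing term by term:
  P(1)·log₂(P(1)/Q(1)) = 0.0927·log₂(0.0927/0.1759) = -0.08567
  P(2)·log₂(P(2)/Q(2)) = 0.2711·log₂(0.2711/0.1696) = 0.18345
  P(3)·log₂(P(3)/Q(3)) = 0.1907·log₂(0.1907/0.0099) = 0.81386
  P(4)·log₂(P(4)/Q(4)) = 0.0184·log₂(0.0184/0.6347) = -0.09399
  P(5)·log₂(P(5)/Q(5)) = 0.4271·log₂(0.4271/0.0099) = 2.31958

D_KL(P||Q) = -0.08567 + 0.18345 + 0.81386 - 0.09399 + 2.31958 = 3.13723 ≈ 3.1372 bits

D_KL(Q||P) = Σ Q(x) log₂(Q(x)/P(x))

Computing term by term:
  Q(1)·log₂(Q(1)/P(1)) = 0.1759·log₂(0.1759/0.0927) = 0.16255
  Q(2)·log₂(Q(2)/P(2)) = 0.1696·log₂(0.1696/0.2711) = -0.11477
  Q(3)·log₂(Q(3)/P(3)) = 0.0099·log₂(0.0099/0.1907) = -0.04225
  Q(4)·log₂(Q(4)/P(4)) = 0.6347·log₂(0.6347/0.0184) = 3.24224
  Q(5)·log₂(Q(5)/P(5)) = 0.0099·log₂(0.0099/0.4271) = -0.05377

D_KL(Q||P) = 0.16255 - 0.11477 - 0.04225 + 3.24224 - 0.05377 = 3.19400 ≈ 3.1940 bits

These are NOT equal (difference: 0.0568 bits). KL divergence is asymmetric: D_KL(P||Q) ≠ D_KL(Q||P) in general.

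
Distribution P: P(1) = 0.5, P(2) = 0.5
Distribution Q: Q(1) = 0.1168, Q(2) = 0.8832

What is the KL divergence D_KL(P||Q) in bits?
0.6385 bits

D_KL(P||Q) = Σ P(x) log₂(P(x)/Q(x))

Computing term by term:
  P(1)·log₂(P(1)/Q(1)) = 0.5·log₂(0.5/0.1168) = 1.04894
  P(2)·log₂(P(2)/Q(2)) = 0.5·log₂(0.5/0.8832) = -0.41041

D_KL(P||Q) = 1.04894 - 0.41041 = 0.63853 ≈ 0.6385 bits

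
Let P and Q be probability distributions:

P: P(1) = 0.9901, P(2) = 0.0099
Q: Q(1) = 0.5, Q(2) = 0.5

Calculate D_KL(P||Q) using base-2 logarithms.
0.9199 bits

D_KL(P||Q) = Σ P(x) log₂(P(x)/Q(x))

Computing term by term:
  P(1)·log₂(P(1)/Q(1)) = 0.9901·log₂(0.9901/0.5) = 0.97589
  P(2)·log₂(P(2)/Q(2)) = 0.0099·log₂(0.0099/0.5) = -0.05602

D_KL(P||Q) = 0.97589 - 0.05602 = 0.91987 ≈ 0.9199 bits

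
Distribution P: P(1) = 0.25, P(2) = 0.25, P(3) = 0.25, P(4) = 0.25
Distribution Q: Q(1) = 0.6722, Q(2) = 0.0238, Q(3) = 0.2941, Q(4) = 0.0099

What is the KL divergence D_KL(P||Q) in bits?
1.5975 bits

D_KL(P||Q) = Σ P(x) log₂(P(x)/Q(x))

Computing term by term:
  P(1)·log₂(P(1)/Q(1)) = 0.25·log₂(0.25/0.6722) = -0.35674
  P(2)·log₂(P(2)/Q(2)) = 0.25·log₂(0.25/0.0238) = 0.84822
  P(3)·log₂(P(3)/Q(3)) = 0.25·log₂(0.25/0.2941) = -0.05859
  P(4)·log₂(P(4)/Q(4)) = 0.25·log₂(0.25/0.0099) = 1.16459

D_KL(P||Q) = -0.35674 + 0.84822 - 0.05859 + 1.16459 = 1.59748 ≈ 1.5975 bits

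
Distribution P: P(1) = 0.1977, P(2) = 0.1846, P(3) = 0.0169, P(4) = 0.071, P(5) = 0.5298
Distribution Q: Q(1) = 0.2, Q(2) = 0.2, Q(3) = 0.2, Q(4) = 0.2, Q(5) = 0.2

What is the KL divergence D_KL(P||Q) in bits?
0.5536 bits

D_KL(P||Q) = Σ P(x) log₂(P(x)/Q(x))

Computing term by term:
  P(1)·log₂(P(1)/Q(1)) = 0.1977·log₂(0.1977/0.2) = -0.00330
  P(2)·log₂(P(2)/Q(2)) = 0.1846·log₂(0.1846/0.2) = -0.02134
  P(3)·log₂(P(3)/Q(3)) = 0.0169·log₂(0.0169/0.2) = -0.06025
  P(4)·log₂(P(4)/Q(4)) = 0.071·log₂(0.071/0.2) = -0.10608
  P(5)·log₂(P(5)/Q(5)) = 0.5298·log₂(0.5298/0.2) = 0.74461

D_KL(P||Q) = -0.00330 - 0.02134 - 0.06025 - 0.10608 + 0.74461 = 0.55364 ≈ 0.5536 bits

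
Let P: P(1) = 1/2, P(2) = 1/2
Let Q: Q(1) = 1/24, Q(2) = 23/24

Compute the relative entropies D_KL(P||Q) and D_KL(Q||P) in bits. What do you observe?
D_KL(P||Q) = 1.3232 bits, D_KL(Q||P) = 0.7501 bits. The two directions give different values (D_KL(P||Q) exceeds D_KL(Q||P) by 0.5731 bits): KL divergence is asymmetric.

D_KL(P||Q) = Σ P(x) log₂(P(x)/Q(x))

Computing term by term:
  P(1)·log₂(P(1)/Q(1)) = (1/2)·log₂((1/2)/(1/24)) = 1.79248
  P(2)·log₂(P(2)/Q(2)) = (1/2)·log₂((1/2)/(23/24)) = -0.46930

D_KL(P||Q) = 1.79248 - 0.46930 = 1.32318 ≈ 1.3232 bits

D_KL(Q||P) = Σ Q(x) log₂(Q(x)/P(x))

Computing term by term:
  Q(1)·log₂(Q(1)/P(1)) = (1/24)·log₂((1/24)/(1/2)) = -0.14937
  Q(2)·log₂(Q(2)/P(2)) = (23/24)·log₂((23/24)/(1/2)) = 0.89949

D_KL(Q||P) = -0.14937 + 0.89949 = 0.75012 ≈ 0.7501 bits

These are NOT equal (difference: 0.5731 bits). KL divergence is asymmetric: D_KL(P||Q) ≠ D_KL(Q||P) in general.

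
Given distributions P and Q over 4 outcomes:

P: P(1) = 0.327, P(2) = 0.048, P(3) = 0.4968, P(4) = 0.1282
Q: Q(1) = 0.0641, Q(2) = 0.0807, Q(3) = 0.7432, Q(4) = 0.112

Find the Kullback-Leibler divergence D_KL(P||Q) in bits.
0.4691 bits

D_KL(P||Q) = Σ P(x) log₂(P(x)/Q(x))

Computing term by term:
  P(1)·log₂(P(1)/Q(1)) = 0.327·log₂(0.327/0.0641) = 0.76874
  P(2)·log₂(P(2)/Q(2)) = 0.048·log₂(0.048/0.0807) = -0.03598
  P(3)·log₂(P(3)/Q(3)) = 0.4968·log₂(0.4968/0.7432) = -0.28868
  P(4)·log₂(P(4)/Q(4)) = 0.1282·log₂(0.1282/0.112) = 0.02499

D_KL(P||Q) = 0.76874 - 0.03598 - 0.28868 + 0.02499 = 0.46907 ≈ 0.4691 bits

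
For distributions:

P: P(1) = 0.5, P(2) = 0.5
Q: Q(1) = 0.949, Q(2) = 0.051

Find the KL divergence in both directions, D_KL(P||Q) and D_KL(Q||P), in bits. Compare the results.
D_KL(P||Q) = 1.1844 bits, D_KL(Q||P) = 0.7094 bits. D_KL(P||Q) is larger than D_KL(Q||P) by 0.4750 bits; the two directions differ.

D_KL(P||Q) = Σ P(x) log₂(P(x)/Q(x))

Computing term by term:
  P(1)·log₂(P(1)/Q(1)) = 0.5·log₂(0.5/0.949) = -0.46224
  P(2)·log₂(P(2)/Q(2)) = 0.5·log₂(0.5/0.051) = 1.64668

D_KL(P||Q) = -0.46224 + 1.64668 = 1.18444 ≈ 1.1844 bits

D_KL(Q||P) = Σ Q(x) log₂(Q(x)/P(x))

Computing term by term:
  Q(1)·log₂(Q(1)/P(1)) = 0.949·log₂(0.949/0.5) = 0.87733
  Q(2)·log₂(Q(2)/P(2)) = 0.051·log₂(0.051/0.5) = -0.16796

D_KL(Q||P) = 0.87733 - 0.16796 = 0.70937 ≈ 0.7094 bits

These are NOT equal (difference: 0.4750 bits). KL divergence is asymmetric: D_KL(P||Q) ≠ D_KL(Q||P) in general.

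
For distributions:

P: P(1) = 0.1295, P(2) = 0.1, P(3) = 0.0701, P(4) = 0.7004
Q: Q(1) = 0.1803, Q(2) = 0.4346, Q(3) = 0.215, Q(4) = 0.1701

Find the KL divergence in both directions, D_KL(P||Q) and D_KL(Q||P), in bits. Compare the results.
D_KL(P||Q) = 1.0429 bits, D_KL(Q||P) = 1.0076 bits. D_KL(P||Q) is larger than D_KL(Q||P) by 0.0353 bits; the two directions differ.

D_KL(P||Q) = Σ P(x) log₂(P(x)/Q(x))

Computing term by term:
  P(1)·log₂(P(1)/Q(1)) = 0.1295·log₂(0.1295/0.1803) = -0.06183
  P(2)·log₂(P(2)/Q(2)) = 0.1·log₂(0.1/0.4346) = -0.21197
  P(3)·log₂(P(3)/Q(3)) = 0.0701·log₂(0.0701/0.215) = -0.11334
  P(4)·log₂(P(4)/Q(4)) = 0.7004·log₂(0.7004/0.1701) = 1.43007

D_KL(P||Q) = -0.06183 - 0.21197 - 0.11334 + 1.43007 = 1.04293 ≈ 1.0429 bits

D_KL(Q||P) = Σ Q(x) log₂(Q(x)/P(x))

Computing term by term:
  Q(1)·log₂(Q(1)/P(1)) = 0.1803·log₂(0.1803/0.1295) = 0.08608
  Q(2)·log₂(Q(2)/P(2)) = 0.4346·log₂(0.4346/0.1) = 0.92122
  Q(3)·log₂(Q(3)/P(3)) = 0.215·log₂(0.215/0.0701) = 0.34762
  Q(4)·log₂(Q(4)/P(4)) = 0.1701·log₂(0.1701/0.7004) = -0.34731

D_KL(Q||P) = 0.08608 + 0.92122 + 0.34762 - 0.34731 = 1.00761 ≈ 1.0076 bits

These are NOT equal (difference: 0.0353 bits). KL divergence is asymmetric: D_KL(P||Q) ≠ D_KL(Q||P) in general.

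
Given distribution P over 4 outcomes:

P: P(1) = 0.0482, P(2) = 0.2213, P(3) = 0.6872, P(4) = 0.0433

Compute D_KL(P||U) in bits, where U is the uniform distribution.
0.7396 bits

U(i) = 1/4 for all i

D_KL(P||U) = Σ P(x) log₂(P(x) / (1/4))
           = Σ P(x) log₂(P(x)) + log₂(4)
           = log₂(4) - H(P)

H(P) = -Σ P(x) log₂(P(x)):
  -P(1)·log₂(P(1)) = -(0.0482)·log₂(0.0482) = 0.21087
  -P(2)·log₂(P(2)) = -(0.2213)·log₂(0.2213) = 0.48153
  -P(3)·log₂(P(3)) = -(0.6872)·log₂(0.6872) = 0.37191
  -P(4)·log₂(P(4)) = -(0.0433)·log₂(0.0433) = 0.19613
H(P) = 0.21087 + 0.48153 + 0.37191 + 0.19613 = 1.26044 bits

log₂(4) = 2.00000 bits

D_KL(P||U) = 2.00000 - 1.26044 = 0.73956 ≈ 0.7396 bits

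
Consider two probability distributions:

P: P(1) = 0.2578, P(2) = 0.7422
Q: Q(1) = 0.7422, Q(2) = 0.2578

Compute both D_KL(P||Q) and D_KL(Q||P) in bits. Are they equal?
D_KL(P||Q) = 0.7390 bits, D_KL(Q||P) = 0.7390 bits. Yes, in this case they are equal (although KL divergence is not symmetric in general).

D_KL(P||Q) = Σ P(x) log₂(P(x)/Q(x))

Computing term by term:
  P(1)·log₂(P(1)/Q(1)) = 0.2578·log₂(0.2578/0.7422) = -0.39329
  P(2)·log₂(P(2)/Q(2)) = 0.7422·log₂(0.7422/0.2578) = 1.13227

D_KL(P||Q) = -0.39329 + 1.13227 = 0.73898 ≈ 0.7390 bits

D_KL(Q||P) = Σ Q(x) log₂(Q(x)/P(x))

Computing term by term:
  Q(1)·log₂(Q(1)/P(1)) = 0.7422·log₂(0.7422/0.2578) = 1.13227
  Q(2)·log₂(Q(2)/P(2)) = 0.2578·log₂(0.2578/0.7422) = -0.39329

D_KL(Q||P) = 1.13227 - 0.39329 = 0.73898 ≈ 0.7390 bits

These ARE equal here. Q is P with outcomes relabeled (Q(1) = P(2), Q(2) = P(1)) by a relabeling that is its own inverse, so the two sums contain exactly the same terms in a different order. This is a special case — KL divergence is not symmetric in general: D_KL(P||Q) ≠ D_KL(Q||P) for most P, Q.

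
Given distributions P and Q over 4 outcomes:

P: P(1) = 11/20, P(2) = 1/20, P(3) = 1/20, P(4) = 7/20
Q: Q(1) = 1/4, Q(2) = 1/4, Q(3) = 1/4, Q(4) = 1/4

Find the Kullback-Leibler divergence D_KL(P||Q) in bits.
0.5633 bits

D_KL(P||Q) = Σ P(x) log₂(P(x)/Q(x))

Computing term by term:
  P(1)·log₂(P(1)/Q(1)) = (11/20)·log₂((11/20)/(1/4)) = 0.62563
  P(2)·log₂(P(2)/Q(2)) = (1/20)·log₂((1/20)/(1/4)) = -0.11610
  P(3)·log₂(P(3)/Q(3)) = (1/20)·log₂((1/20)/(1/4)) = -0.11610
  P(4)·log₂(P(4)/Q(4)) = (7/20)·log₂((7/20)/(1/4)) = 0.16990

D_KL(P||Q) = 0.62563 - 0.11610 - 0.11610 + 0.16990 = 0.56333 ≈ 0.5633 bits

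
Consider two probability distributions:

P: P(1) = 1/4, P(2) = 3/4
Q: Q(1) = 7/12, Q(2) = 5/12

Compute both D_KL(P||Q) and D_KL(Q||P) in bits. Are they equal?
D_KL(P||Q) = 0.3304 bits, D_KL(Q||P) = 0.3597 bits. No, they are not equal.

D_KL(P||Q) = Σ P(x) log₂(P(x)/Q(x))

Computing term by term:
  P(1)·log₂(P(1)/Q(1)) = (1/4)·log₂((1/4)/(7/12)) = -0.30560
  P(2)·log₂(P(2)/Q(2)) = (3/4)·log₂((3/4)/(5/12)) = 0.63600

D_KL(P||Q) = -0.30560 + 0.63600 = 0.33040 ≈ 0.3304 bits

D_KL(Q||P) = Σ Q(x) log₂(Q(x)/P(x))

Computing term by term:
  Q(1)·log₂(Q(1)/P(1)) = (7/12)·log₂((7/12)/(1/4)) = 0.71306
  Q(2)·log₂(Q(2)/P(2)) = (5/12)·log₂((5/12)/(3/4)) = -0.35333

D_KL(Q||P) = 0.71306 - 0.35333 = 0.35973 ≈ 0.3597 bits

These are NOT equal (difference: 0.0293 bits). KL divergence is asymmetric: D_KL(P||Q) ≠ D_KL(Q||P) in general.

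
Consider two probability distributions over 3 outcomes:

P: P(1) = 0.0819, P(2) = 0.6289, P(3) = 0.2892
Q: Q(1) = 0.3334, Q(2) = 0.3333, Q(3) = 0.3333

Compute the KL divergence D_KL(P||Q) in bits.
0.3510 bits

D_KL(P||Q) = Σ P(x) log₂(P(x)/Q(x))

Computing term by term:
  P(1)·log₂(P(1)/Q(1)) = 0.0819·log₂(0.0819/0.3334) = -0.16587
  P(2)·log₂(P(2)/Q(2)) = 0.6289·log₂(0.6289/0.3333) = 0.57608
  P(3)·log₂(P(3)/Q(3)) = 0.2892·log₂(0.2892/0.3333) = -0.05921

D_KL(P||Q) = -0.16587 + 0.57608 - 0.05921 = 0.35100 ≈ 0.3510 bits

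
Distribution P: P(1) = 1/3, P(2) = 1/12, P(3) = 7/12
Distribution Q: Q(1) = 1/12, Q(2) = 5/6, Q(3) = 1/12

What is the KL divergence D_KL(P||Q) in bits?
2.0275 bits

D_KL(P||Q) = Σ P(x) log₂(P(x)/Q(x))

Computing term by term:
  P(1)·log₂(P(1)/Q(1)) = (1/3)·log₂((1/3)/(1/12)) = 0.66667
  P(2)·log₂(P(2)/Q(2)) = (1/12)·log₂((1/12)/(5/6)) = -0.27683
  P(3)·log₂(P(3)/Q(3)) = (7/12)·log₂((7/12)/(1/12)) = 1.63762

D_KL(P||Q) = 0.66667 - 0.27683 + 1.63762 = 2.02746 ≈ 2.0275 bits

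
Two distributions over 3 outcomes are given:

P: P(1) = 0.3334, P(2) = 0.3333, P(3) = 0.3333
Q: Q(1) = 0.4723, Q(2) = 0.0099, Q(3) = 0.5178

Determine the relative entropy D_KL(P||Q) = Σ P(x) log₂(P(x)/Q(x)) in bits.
1.3116 bits

D_KL(P||Q) = Σ P(x) log₂(P(x)/Q(x))

Computing term by term:
  P(1)·log₂(P(1)/Q(1)) = 0.3334·log₂(0.3334/0.4723) = -0.16752
  P(2)·log₂(P(2)/Q(2)) = 0.3333·log₂(0.3333/0.0099) = 1.69091
  P(3)·log₂(P(3)/Q(3)) = 0.3333·log₂(0.3333/0.5178) = -0.21184

D_KL(P||Q) = -0.16752 + 1.69091 - 0.21184 = 1.31155 ≈ 1.3116 bits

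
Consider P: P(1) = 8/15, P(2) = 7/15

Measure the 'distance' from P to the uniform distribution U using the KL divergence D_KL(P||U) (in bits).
0.0032 bits

U(i) = 1/2 for all i

D_KL(P||U) = Σ P(x) log₂(P(x) / (1/2))
           = Σ P(x) log₂(P(x)) + log₂(2)
           = log₂(2) - H(P)

H(P) = -Σ P(x) log₂(P(x)):
  -P(1)·log₂(P(1)) = -(8/15)·log₂(8/15) = 0.48367
  -P(2)·log₂(P(2)) = -(7/15)·log₂(7/15) = 0.51312
H(P) = 0.48367 + 0.51312 = 0.99679 bits

log₂(2) = 1.00000 bits

D_KL(P||U) = 1.00000 - 0.99679 = 0.00321 ≈ 0.0032 bits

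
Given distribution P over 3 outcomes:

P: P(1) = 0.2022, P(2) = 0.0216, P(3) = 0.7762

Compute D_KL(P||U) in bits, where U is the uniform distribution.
0.7155 bits

U(i) = 1/3 for all i

D_KL(P||U) = Σ P(x) log₂(P(x) / (1/3))
           = Σ P(x) log₂(P(x)) + log₂(3)
           = log₂(3) - H(P)

H(P) = -Σ P(x) log₂(P(x)):
  -P(1)·log₂(P(1)) = -(0.2022)·log₂(0.2022) = 0.46630
  -P(2)·log₂(P(2)) = -(0.0216)·log₂(0.0216) = 0.11951
  -P(3)·log₂(P(3)) = -(0.7762)·log₂(0.7762) = 0.28370
H(P) = 0.46630 + 0.11951 + 0.28370 = 0.86951 bits

log₂(3) = 1.58496 bits

D_KL(P||U) = 1.58496 - 0.86951 = 0.71545 ≈ 0.7155 bits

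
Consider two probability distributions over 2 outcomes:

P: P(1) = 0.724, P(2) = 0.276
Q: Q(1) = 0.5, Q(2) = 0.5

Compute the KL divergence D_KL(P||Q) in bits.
0.1501 bits

D_KL(P||Q) = Σ P(x) log₂(P(x)/Q(x))

Computing term by term:
  P(1)·log₂(P(1)/Q(1)) = 0.724·log₂(0.724/0.5) = 0.38666
  P(2)·log₂(P(2)/Q(2)) = 0.276·log₂(0.276/0.5) = -0.23660

D_KL(P||Q) = 0.38666 - 0.23660 = 0.15006 ≈ 0.1501 bits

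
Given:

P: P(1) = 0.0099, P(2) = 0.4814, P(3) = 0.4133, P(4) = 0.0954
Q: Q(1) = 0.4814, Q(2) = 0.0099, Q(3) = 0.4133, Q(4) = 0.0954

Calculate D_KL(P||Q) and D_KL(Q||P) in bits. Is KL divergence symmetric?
D_KL(P||Q) = 2.6421 bits, D_KL(Q||P) = 2.6421 bits. The two values coincide for this particular pair, but no — KL divergence is not symmetric in general.

D_KL(P||Q) = Σ P(x) log₂(P(x)/Q(x))

Computing term by term:
  P(1)·log₂(P(1)/Q(1)) = 0.0099·log₂(0.0099/0.4814) = -0.05548
  P(2)·log₂(P(2)/Q(2)) = 0.4814·log₂(0.4814/0.0099) = 2.69760
  P(3)·log₂(P(3)/Q(3)) = 0.4133·log₂(0.4133/0.4133) = 0.00000
  P(4)·log₂(P(4)/Q(4)) = 0.0954·log₂(0.0954/0.0954) = 0.00000

D_KL(P||Q) = -0.05548 + 2.69760 + 0.00000 + 0.00000 = 2.64212 ≈ 2.6421 bits

D_KL(Q||P) = Σ Q(x) log₂(Q(x)/P(x))

Computing term by term:
  Q(1)·log₂(Q(1)/P(1)) = 0.4814·log₂(0.4814/0.0099) = 2.69760
  Q(2)·log₂(Q(2)/P(2)) = 0.0099·log₂(0.0099/0.4814) = -0.05548
  Q(3)·log₂(Q(3)/P(3)) = 0.4133·log₂(0.4133/0.4133) = 0.00000
  Q(4)·log₂(Q(4)/P(4)) = 0.0954·log₂(0.0954/0.0954) = 0.00000

D_KL(Q||P) = 2.69760 - 0.05548 + 0.00000 + 0.00000 = 2.64212 ≈ 2.6421 bits

These ARE equal here. Q is P with outcomes relabeled (Q(1) = P(2), Q(2) = P(1)) by a relabeling that is its own inverse, so the two sums contain exactly the same terms in a different order. This is a special case — KL divergence is not symmetric in general: D_KL(P||Q) ≠ D_KL(Q||P) for most P, Q.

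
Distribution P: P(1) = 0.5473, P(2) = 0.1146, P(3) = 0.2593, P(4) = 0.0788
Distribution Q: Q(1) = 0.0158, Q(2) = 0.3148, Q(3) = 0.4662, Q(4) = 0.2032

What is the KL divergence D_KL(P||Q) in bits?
2.3049 bits

D_KL(P||Q) = Σ P(x) log₂(P(x)/Q(x))

Computing term by term:
  P(1)·log₂(P(1)/Q(1)) = 0.5473·log₂(0.5473/0.0158) = 2.79908
  P(2)·log₂(P(2)/Q(2)) = 0.1146·log₂(0.1146/0.3148) = -0.16707
  P(3)·log₂(P(3)/Q(3)) = 0.2593·log₂(0.2593/0.4662) = -0.21945
  P(4)·log₂(P(4)/Q(4)) = 0.0788·log₂(0.0788/0.2032) = -0.10769

D_KL(P||Q) = 2.79908 - 0.16707 - 0.21945 - 0.10769 = 2.30487 ≈ 2.3049 bits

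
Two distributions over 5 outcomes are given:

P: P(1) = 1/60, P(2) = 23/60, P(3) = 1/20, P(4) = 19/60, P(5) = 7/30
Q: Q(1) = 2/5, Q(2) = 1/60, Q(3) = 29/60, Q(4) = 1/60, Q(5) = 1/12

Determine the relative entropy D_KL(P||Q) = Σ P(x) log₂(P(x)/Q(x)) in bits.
3.1857 bits

D_KL(P||Q) = Σ P(x) log₂(P(x)/Q(x))

Computing term by term:
  P(1)·log₂(P(1)/Q(1)) = (1/60)·log₂((1/60)/(2/5)) = -0.07642
  P(2)·log₂(P(2)/Q(2)) = (23/60)·log₂((23/60)/(1/60)) = 1.73403
  P(3)·log₂(P(3)/Q(3)) = (1/20)·log₂((1/20)/(29/60)) = -0.16365
  P(4)·log₂(P(4)/Q(4)) = (19/60)·log₂((19/60)/(1/60)) = 1.34518
  P(5)·log₂(P(5)/Q(5)) = (7/30)·log₂((7/30)/(1/12)) = 0.34660

D_KL(P||Q) = -0.07642 + 1.73403 - 0.16365 + 1.34518 + 0.34660 = 3.18574 ≈ 3.1857 bits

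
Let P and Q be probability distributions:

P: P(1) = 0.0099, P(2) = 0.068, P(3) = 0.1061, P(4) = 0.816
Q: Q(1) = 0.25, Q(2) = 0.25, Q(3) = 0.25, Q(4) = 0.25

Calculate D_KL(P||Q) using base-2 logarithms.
1.0876 bits

D_KL(P||Q) = Σ P(x) log₂(P(x)/Q(x))

Computing term by term:
  P(1)·log₂(P(1)/Q(1)) = 0.0099·log₂(0.0099/0.25) = -0.04612
  P(2)·log₂(P(2)/Q(2)) = 0.068·log₂(0.068/0.25) = -0.12773
  P(3)·log₂(P(3)/Q(3)) = 0.1061·log₂(0.1061/0.25) = -0.13119
  P(4)·log₂(P(4)/Q(4)) = 0.816·log₂(0.816/0.25) = 1.39262

D_KL(P||Q) = -0.04612 - 0.12773 - 0.13119 + 1.39262 = 1.08758 ≈ 1.0876 bits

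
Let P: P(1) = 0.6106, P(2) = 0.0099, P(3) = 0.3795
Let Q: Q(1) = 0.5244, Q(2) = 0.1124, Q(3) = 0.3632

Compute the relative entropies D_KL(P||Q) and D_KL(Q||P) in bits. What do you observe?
D_KL(P||Q) = 0.1234 bits, D_KL(Q||P) = 0.2558 bits. The two directions give different values (D_KL(Q||P) exceeds D_KL(P||Q) by 0.1324 bits): KL divergence is asymmetric.

D_KL(P||Q) = Σ P(x) log₂(P(x)/Q(x))

Computing term by term:
  P(1)·log₂(P(1)/Q(1)) = 0.6106·log₂(0.6106/0.5244) = 0.13406
  P(2)·log₂(P(2)/Q(2)) = 0.0099·log₂(0.0099/0.1124) = -0.03470
  P(3)·log₂(P(3)/Q(3)) = 0.3795·log₂(0.3795/0.3632) = 0.02404

D_KL(P||Q) = 0.13406 - 0.03470 + 0.02404 = 0.12340 ≈ 0.1234 bits

D_KL(Q||P) = Σ Q(x) log₂(Q(x)/P(x))

Computing term by term:
  Q(1)·log₂(Q(1)/P(1)) = 0.5244·log₂(0.5244/0.6106) = -0.11514
  Q(2)·log₂(Q(2)/P(2)) = 0.1124·log₂(0.1124/0.0099) = 0.39397
  Q(3)·log₂(Q(3)/P(3)) = 0.3632·log₂(0.3632/0.3795) = -0.02300

D_KL(Q||P) = -0.11514 + 0.39397 - 0.02300 = 0.25583 ≈ 0.2558 bits

These are NOT equal (difference: 0.1324 bits). KL divergence is asymmetric: D_KL(P||Q) ≠ D_KL(Q||P) in general.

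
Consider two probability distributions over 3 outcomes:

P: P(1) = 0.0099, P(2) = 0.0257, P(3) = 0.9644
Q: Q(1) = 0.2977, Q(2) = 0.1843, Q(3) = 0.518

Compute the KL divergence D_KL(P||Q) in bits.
0.7431 bits

D_KL(P||Q) = Σ P(x) log₂(P(x)/Q(x))

Computing term by term:
  P(1)·log₂(P(1)/Q(1)) = 0.0099·log₂(0.0099/0.2977) = -0.04861
  P(2)·log₂(P(2)/Q(2)) = 0.0257·log₂(0.0257/0.1843) = -0.07304
  P(3)·log₂(P(3)/Q(3)) = 0.9644·log₂(0.9644/0.518) = 0.86476

D_KL(P||Q) = -0.04861 - 0.07304 + 0.86476 = 0.74311 ≈ 0.7431 bits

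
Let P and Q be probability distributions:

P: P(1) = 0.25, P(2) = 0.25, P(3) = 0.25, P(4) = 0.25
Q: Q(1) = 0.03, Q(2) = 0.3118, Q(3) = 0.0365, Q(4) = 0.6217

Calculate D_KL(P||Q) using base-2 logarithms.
1.0505 bits

D_KL(P||Q) = Σ P(x) log₂(P(x)/Q(x))

Computing term by term:
  P(1)·log₂(P(1)/Q(1)) = 0.25·log₂(0.25/0.03) = 0.76472
  P(2)·log₂(P(2)/Q(2)) = 0.25·log₂(0.25/0.3118) = -0.07967
  P(3)·log₂(P(3)/Q(3)) = 0.25·log₂(0.25/0.0365) = 0.69399
  P(4)·log₂(P(4)/Q(4)) = 0.25·log₂(0.25/0.6217) = -0.32857

D_KL(P||Q) = 0.76472 - 0.07967 + 0.69399 - 0.32857 = 1.05047 ≈ 1.0505 bits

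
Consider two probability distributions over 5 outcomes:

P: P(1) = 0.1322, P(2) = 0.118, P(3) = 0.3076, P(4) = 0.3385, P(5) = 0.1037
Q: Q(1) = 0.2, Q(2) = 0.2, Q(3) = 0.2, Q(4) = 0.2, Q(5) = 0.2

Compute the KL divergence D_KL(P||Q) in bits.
0.1810 bits

D_KL(P||Q) = Σ P(x) log₂(P(x)/Q(x))

Computing term by term:
  P(1)·log₂(P(1)/Q(1)) = 0.1322·log₂(0.1322/0.2) = -0.07896
  P(2)·log₂(P(2)/Q(2)) = 0.118·log₂(0.118/0.2) = -0.08982
  P(3)·log₂(P(3)/Q(3)) = 0.3076·log₂(0.3076/0.2) = 0.19104
  P(4)·log₂(P(4)/Q(4)) = 0.3385·log₂(0.3385/0.2) = 0.25697
  P(5)·log₂(P(5)/Q(5)) = 0.1037·log₂(0.1037/0.2) = -0.09826

D_KL(P||Q) = -0.07896 - 0.08982 + 0.19104 + 0.25697 - 0.09826 = 0.18097 ≈ 0.1810 bits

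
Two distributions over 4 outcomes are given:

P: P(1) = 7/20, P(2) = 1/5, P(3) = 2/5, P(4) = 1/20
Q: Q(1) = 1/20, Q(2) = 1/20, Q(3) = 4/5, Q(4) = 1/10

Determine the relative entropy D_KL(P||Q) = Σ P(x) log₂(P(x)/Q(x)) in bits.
0.9326 bits

D_KL(P||Q) = Σ P(x) log₂(P(x)/Q(x))

Computing term by term:
  P(1)·log₂(P(1)/Q(1)) = (7/20)·log₂((7/20)/(1/20)) = 0.98257
  P(2)·log₂(P(2)/Q(2)) = (1/5)·log₂((1/5)/(1/20)) = 0.40000
  P(3)·log₂(P(3)/Q(3)) = (2/5)·log₂((2/5)/(4/5)) = -0.40000
  P(4)·log₂(P(4)/Q(4)) = (1/20)·log₂((1/20)/(1/10)) = -0.05000

D_KL(P||Q) = 0.98257 + 0.40000 - 0.40000 - 0.05000 = 0.93257 ≈ 0.9326 bits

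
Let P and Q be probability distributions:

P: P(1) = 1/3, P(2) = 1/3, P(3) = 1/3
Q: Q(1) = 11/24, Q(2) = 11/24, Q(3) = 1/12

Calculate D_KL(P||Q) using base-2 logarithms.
0.3604 bits

D_KL(P||Q) = Σ P(x) log₂(P(x)/Q(x))

Computing term by term:
  P(1)·log₂(P(1)/Q(1)) = (1/3)·log₂((1/3)/(11/24)) = -0.15314
  P(2)·log₂(P(2)/Q(2)) = (1/3)·log₂((1/3)/(11/24)) = -0.15314
  P(3)·log₂(P(3)/Q(3)) = (1/3)·log₂((1/3)/(1/12)) = 0.66667

D_KL(P||Q) = -0.15314 - 0.15314 + 0.66667 = 0.36039 ≈ 0.3604 bits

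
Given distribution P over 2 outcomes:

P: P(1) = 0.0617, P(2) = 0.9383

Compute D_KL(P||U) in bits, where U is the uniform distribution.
0.6658 bits

U(i) = 1/2 for all i

D_KL(P||U) = Σ P(x) log₂(P(x) / (1/2))
           = Σ P(x) log₂(P(x)) + log₂(2)
           = log₂(2) - H(P)

H(P) = -Σ P(x) log₂(P(x)):
  -P(1)·log₂(P(1)) = -(0.0617)·log₂(0.0617) = 0.24795
  -P(2)·log₂(P(2)) = -(0.9383)·log₂(0.9383) = 0.08621
H(P) = 0.24795 + 0.08621 = 0.33416 bits

log₂(2) = 1.00000 bits

D_KL(P||U) = 1.00000 - 0.33416 = 0.66584 ≈ 0.6658 bits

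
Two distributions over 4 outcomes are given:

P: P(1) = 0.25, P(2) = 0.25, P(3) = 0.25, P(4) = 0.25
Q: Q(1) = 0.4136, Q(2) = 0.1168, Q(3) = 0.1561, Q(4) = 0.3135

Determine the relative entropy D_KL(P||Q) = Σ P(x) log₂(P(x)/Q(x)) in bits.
0.1811 bits

D_KL(P||Q) = Σ P(x) log₂(P(x)/Q(x))

Computing term by term:
  P(1)·log₂(P(1)/Q(1)) = 0.25·log₂(0.25/0.4136) = -0.18158
  P(2)·log₂(P(2)/Q(2)) = 0.25·log₂(0.25/0.1168) = 0.27447
  P(3)·log₂(P(3)/Q(3)) = 0.25·log₂(0.25/0.1561) = 0.16986
  P(4)·log₂(P(4)/Q(4)) = 0.25·log₂(0.25/0.3135) = -0.08163

D_KL(P||Q) = -0.18158 + 0.27447 + 0.16986 - 0.08163 = 0.18112 ≈ 0.1811 bits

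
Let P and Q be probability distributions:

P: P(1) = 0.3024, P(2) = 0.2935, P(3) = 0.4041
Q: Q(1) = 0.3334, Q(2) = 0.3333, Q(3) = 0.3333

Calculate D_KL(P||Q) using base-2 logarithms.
0.0159 bits

D_KL(P||Q) = Σ P(x) log₂(P(x)/Q(x))

Computing term by term:
  P(1)·log₂(P(1)/Q(1)) = 0.3024·log₂(0.3024/0.3334) = -0.04258
  P(2)·log₂(P(2)/Q(2)) = 0.2935·log₂(0.2935/0.3333) = -0.05385
  P(3)·log₂(P(3)/Q(3)) = 0.4041·log₂(0.4041/0.3333) = 0.11230

D_KL(P||Q) = -0.04258 - 0.05385 + 0.11230 = 0.01587 ≈ 0.0159 bits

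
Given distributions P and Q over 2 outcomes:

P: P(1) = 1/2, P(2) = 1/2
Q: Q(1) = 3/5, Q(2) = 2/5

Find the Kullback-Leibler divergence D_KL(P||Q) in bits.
0.0294 bits

D_KL(P||Q) = Σ P(x) log₂(P(x)/Q(x))

Computing term by term:
  P(1)·log₂(P(1)/Q(1)) = (1/2)·log₂((1/2)/(3/5)) = -0.13152
  P(2)·log₂(P(2)/Q(2)) = (1/2)·log₂((1/2)/(2/5)) = 0.16096

D_KL(P||Q) = -0.13152 + 0.16096 = 0.02944 ≈ 0.0294 bits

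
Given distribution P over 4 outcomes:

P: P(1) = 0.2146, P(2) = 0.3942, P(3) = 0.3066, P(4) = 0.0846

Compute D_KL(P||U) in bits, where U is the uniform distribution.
0.1697 bits

U(i) = 1/4 for all i

D_KL(P||U) = Σ P(x) log₂(P(x) / (1/4))
           = Σ P(x) log₂(P(x)) + log₂(4)
           = log₂(4) - H(P)

H(P) = -Σ P(x) log₂(P(x)):
  -P(1)·log₂(P(1)) = -(0.2146)·log₂(0.2146) = 0.47647
  -P(2)·log₂(P(2)) = -(0.3942)·log₂(0.3942) = 0.52941
  -P(3)·log₂(P(3)) = -(0.3066)·log₂(0.3066) = 0.52293
  -P(4)·log₂(P(4)) = -(0.0846)·log₂(0.0846) = 0.30145
H(P) = 0.47647 + 0.52941 + 0.52293 + 0.30145 = 1.83026 bits

log₂(4) = 2.00000 bits

D_KL(P||U) = 2.00000 - 1.83026 = 0.16974 ≈ 0.1697 bits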